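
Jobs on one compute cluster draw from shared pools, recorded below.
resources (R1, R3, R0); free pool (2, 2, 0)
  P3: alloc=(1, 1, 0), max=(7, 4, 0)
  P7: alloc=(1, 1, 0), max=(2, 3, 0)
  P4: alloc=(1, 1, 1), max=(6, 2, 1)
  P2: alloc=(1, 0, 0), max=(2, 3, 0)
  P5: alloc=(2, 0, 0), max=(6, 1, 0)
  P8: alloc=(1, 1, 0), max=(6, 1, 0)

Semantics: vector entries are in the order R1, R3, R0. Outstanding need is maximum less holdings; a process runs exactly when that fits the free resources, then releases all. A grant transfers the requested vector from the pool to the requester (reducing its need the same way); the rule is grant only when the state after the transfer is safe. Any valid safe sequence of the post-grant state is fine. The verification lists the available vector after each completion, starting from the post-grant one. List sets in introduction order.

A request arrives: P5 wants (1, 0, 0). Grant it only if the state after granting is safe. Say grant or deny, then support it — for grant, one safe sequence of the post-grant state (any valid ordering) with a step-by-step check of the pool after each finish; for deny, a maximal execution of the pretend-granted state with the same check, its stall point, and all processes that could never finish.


GRANT: granting preserves safety; a valid post-grant sequence is P7, P2, P5, P3, P8, P4.
Key observation: the transfer keeps a workable pool ((1, 2, 0)); P7 starts the safe sequence.
Check on the post-grant state, step by step:
  pool = (1, 2, 0)
  P7: need (1, 2, 0) fits (1, 2, 0); releases (1, 1, 0), pool now (2, 3, 0)
  P2: need (1, 3, 0) fits (2, 3, 0); releases (1, 0, 0), pool now (3, 3, 0)
  P5: need (3, 1, 0) fits (3, 3, 0); releases (3, 0, 0), pool now (6, 3, 0)
  P3: need (6, 3, 0) fits (6, 3, 0); releases (1, 1, 0), pool now (7, 4, 0)
  P8: need (5, 0, 0) fits (7, 4, 0); releases (1, 1, 0), pool now (8, 5, 0)
  P4: need (5, 1, 0) fits (8, 5, 0); releases (1, 1, 1), pool now (9, 6, 1)


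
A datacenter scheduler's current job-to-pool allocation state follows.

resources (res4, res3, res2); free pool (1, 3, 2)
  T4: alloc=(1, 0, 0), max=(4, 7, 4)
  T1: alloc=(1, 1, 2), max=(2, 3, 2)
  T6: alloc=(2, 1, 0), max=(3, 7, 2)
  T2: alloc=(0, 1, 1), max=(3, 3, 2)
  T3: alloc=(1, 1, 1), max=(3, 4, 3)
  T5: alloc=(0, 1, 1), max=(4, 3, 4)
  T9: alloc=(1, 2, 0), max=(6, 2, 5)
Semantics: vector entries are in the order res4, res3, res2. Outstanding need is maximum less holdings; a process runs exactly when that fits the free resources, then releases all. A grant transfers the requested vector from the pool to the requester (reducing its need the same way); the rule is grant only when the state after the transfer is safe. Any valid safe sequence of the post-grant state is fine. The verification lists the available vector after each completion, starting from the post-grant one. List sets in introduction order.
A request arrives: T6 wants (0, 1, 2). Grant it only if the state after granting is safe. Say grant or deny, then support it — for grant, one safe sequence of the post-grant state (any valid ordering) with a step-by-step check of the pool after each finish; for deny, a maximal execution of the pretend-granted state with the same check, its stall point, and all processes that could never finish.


GRANT. The post-grant state is safe; one safe sequence: T1, T3, T2, T6, T5, T4, T9.
Key observation: the transfer keeps a workable pool ((1, 2, 0)); T1 starts the safe sequence.
Step-by-step check of the post-grant state:
  pool = (1, 2, 0)
  T1 needs (1, 2, 0) <= (1, 2, 0) -> finishes; pool += (1, 1, 2) = (2, 3, 2)
  T3 needs (2, 3, 2) <= (2, 3, 2) -> finishes; pool += (1, 1, 1) = (3, 4, 3)
  T2 needs (3, 2, 1) <= (3, 4, 3) -> finishes; pool += (0, 1, 1) = (3, 5, 4)
  T6 needs (1, 5, 0) <= (3, 5, 4) -> finishes; pool += (2, 2, 2) = (5, 7, 6)
  T5 needs (4, 2, 3) <= (5, 7, 6) -> finishes; pool += (0, 1, 1) = (5, 8, 7)
  T4 needs (3, 7, 4) <= (5, 8, 7) -> finishes; pool += (1, 0, 0) = (6, 8, 7)
  T9 needs (5, 0, 5) <= (6, 8, 7) -> finishes; pool += (1, 2, 0) = (7, 10, 7)


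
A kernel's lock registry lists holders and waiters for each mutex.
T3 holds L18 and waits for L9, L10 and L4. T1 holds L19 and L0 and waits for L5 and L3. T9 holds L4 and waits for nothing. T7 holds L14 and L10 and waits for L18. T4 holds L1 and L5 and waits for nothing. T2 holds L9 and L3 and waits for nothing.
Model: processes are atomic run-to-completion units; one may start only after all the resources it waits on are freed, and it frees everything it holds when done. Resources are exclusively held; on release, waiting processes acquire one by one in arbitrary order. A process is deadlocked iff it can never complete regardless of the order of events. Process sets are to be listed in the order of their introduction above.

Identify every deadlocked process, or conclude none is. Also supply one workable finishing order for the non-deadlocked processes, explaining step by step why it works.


Deadlocked: T3 and T7.
Key observation: nobody on the ring T3 -> T7 -> T3 can start until another member finishes, which never happens; no other process is dragged down with it.
The rest can finish in the order T4, T2, T9, T1.
Step-by-step check:
  run T4 (it waits on nothing); releases L1 and L5
  run T2 (it waits on nothing); releases L9 and L3
  run T9 (it waits on nothing); releases L4
  T1: everything it awaited (L5 and L3) is free; runs, freeing L19 and L0


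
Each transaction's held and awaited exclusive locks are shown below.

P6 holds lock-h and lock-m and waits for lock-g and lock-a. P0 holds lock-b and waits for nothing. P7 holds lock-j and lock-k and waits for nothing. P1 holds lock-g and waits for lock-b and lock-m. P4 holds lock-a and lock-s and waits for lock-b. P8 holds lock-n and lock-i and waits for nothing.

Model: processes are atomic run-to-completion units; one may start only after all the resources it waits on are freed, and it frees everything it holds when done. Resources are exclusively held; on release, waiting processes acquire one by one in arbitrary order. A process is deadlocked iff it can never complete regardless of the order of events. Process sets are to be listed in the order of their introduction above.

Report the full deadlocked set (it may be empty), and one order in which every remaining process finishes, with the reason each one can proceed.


Deadlocked set: P6 and P1.
Key observation: the waits loop around P6 -> P1 -> P6 with no way out; no other process is dragged down with it.
A valid finishing order for the others: P8, P7, P0, P4.
Check, step by step:
  P8: no waits; runs immediately, freeing lock-n and lock-i
  P7: no waits; runs immediately, freeing lock-j and lock-k
  P0: no waits; runs immediately, freeing lock-b
  P4 waits on lock-b — all released -> runs and releases lock-a and lock-s


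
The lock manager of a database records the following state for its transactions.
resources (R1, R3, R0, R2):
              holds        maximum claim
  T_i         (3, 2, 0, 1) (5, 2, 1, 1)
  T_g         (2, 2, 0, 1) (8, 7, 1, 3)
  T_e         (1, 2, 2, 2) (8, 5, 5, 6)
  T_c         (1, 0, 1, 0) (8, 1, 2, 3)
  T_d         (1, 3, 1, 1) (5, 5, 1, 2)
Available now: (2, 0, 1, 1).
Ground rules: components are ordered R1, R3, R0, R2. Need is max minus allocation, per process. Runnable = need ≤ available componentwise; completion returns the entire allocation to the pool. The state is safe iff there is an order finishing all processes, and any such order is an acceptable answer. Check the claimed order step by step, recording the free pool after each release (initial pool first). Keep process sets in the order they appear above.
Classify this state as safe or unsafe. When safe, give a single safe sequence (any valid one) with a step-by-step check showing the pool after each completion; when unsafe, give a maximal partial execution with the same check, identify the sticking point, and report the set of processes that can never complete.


SAFE. One safe sequence: T_i, T_d, T_g, T_c, T_e.
Key observation: the first exact fit in this order is T_i — it needs (2, 0, 1, 0) with (2, 0, 1, 1) free, meeting a requested resource to the last unit.
Step-by-step check:
  pool = (2, 0, 1, 1)
  T_i needs (2, 0, 1, 0) <= (2, 0, 1, 1) -> finishes; pool += (3, 2, 0, 1) = (5, 2, 1, 2)
  T_d needs (4, 2, 0, 1) <= (5, 2, 1, 2) -> finishes; pool += (1, 3, 1, 1) = (6, 5, 2, 3)
  T_g needs (6, 5, 1, 2) <= (6, 5, 2, 3) -> finishes; pool += (2, 2, 0, 1) = (8, 7, 2, 4)
  T_c needs (7, 1, 1, 3) <= (8, 7, 2, 4) -> finishes; pool += (1, 0, 1, 0) = (9, 7, 3, 4)
  T_e needs (7, 3, 3, 4) <= (9, 7, 3, 4) -> finishes; pool += (1, 2, 2, 2) = (10, 9, 5, 6)


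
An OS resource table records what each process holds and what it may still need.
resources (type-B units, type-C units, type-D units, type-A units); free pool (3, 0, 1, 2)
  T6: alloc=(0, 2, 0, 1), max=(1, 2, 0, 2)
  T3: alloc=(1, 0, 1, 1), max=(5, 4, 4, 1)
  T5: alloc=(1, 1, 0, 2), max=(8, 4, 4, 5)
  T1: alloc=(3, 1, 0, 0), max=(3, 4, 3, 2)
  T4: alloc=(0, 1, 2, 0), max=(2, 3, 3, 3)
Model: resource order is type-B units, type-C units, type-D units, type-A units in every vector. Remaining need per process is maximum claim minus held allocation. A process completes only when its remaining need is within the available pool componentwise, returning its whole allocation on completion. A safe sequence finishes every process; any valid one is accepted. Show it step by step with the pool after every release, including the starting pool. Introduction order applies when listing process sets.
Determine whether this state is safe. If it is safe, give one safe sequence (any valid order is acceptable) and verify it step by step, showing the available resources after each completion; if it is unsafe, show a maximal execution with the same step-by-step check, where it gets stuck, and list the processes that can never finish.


The state is SAFE; one workable sequence: T6, T4, T1, T3, T5.
Key observation: the first exact fit in this order is T4 — it needs (2, 2, 1, 3) with (3, 2, 1, 3) free, meeting a requested resource to the last unit.
Step-by-step check:
  pool = (3, 0, 1, 2)
  run T6 (needs (1, 0, 0, 1), free (3, 0, 1, 2)); after release of (0, 2, 0, 1) the pool is (3, 2, 1, 3)
  run T4 (needs (2, 2, 1, 3), free (3, 2, 1, 3)); after release of (0, 1, 2, 0) the pool is (3, 3, 3, 3)
  run T1 (needs (0, 3, 3, 2), free (3, 3, 3, 3)); after release of (3, 1, 0, 0) the pool is (6, 4, 3, 3)
  run T3 (needs (4, 4, 3, 0), free (6, 4, 3, 3)); after release of (1, 0, 1, 1) the pool is (7, 4, 4, 4)
  run T5 (needs (7, 3, 4, 3), free (7, 4, 4, 4)); after release of (1, 1, 0, 2) the pool is (8, 5, 4, 6)


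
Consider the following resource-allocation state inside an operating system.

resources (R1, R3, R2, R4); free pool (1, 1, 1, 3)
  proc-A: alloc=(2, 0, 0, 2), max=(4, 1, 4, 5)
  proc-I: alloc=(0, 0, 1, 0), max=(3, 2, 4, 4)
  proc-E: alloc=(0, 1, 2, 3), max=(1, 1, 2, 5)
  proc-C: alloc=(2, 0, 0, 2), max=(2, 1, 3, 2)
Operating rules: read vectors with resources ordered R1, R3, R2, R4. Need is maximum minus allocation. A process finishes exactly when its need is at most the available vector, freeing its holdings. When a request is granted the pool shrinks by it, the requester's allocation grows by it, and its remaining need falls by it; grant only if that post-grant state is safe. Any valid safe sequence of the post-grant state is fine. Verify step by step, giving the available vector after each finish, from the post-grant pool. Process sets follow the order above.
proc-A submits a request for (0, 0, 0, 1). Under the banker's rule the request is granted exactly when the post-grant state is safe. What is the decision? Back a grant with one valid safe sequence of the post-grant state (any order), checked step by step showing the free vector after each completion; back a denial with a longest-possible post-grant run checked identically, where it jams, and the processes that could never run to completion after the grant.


GRANT. The post-grant state is safe; one safe sequence: proc-E, proc-C, proc-I, proc-A.
Key observation: the transfer keeps a workable pool ((1, 1, 1, 2)); proc-E starts the safe sequence.
Step-by-step check of the post-grant state:
  pool = (1, 1, 1, 2)
  proc-E: need (1, 0, 0, 2) fits (1, 1, 1, 2); releases (0, 1, 2, 3), pool now (1, 2, 3, 5)
  proc-C: need (0, 1, 3, 0) fits (1, 2, 3, 5); releases (2, 0, 0, 2), pool now (3, 2, 3, 7)
  proc-I: need (3, 2, 3, 4) fits (3, 2, 3, 7); releases (0, 0, 1, 0), pool now (3, 2, 4, 7)
  proc-A: need (2, 1, 4, 2) fits (3, 2, 4, 7); releases (2, 0, 0, 3), pool now (5, 2, 4, 10)


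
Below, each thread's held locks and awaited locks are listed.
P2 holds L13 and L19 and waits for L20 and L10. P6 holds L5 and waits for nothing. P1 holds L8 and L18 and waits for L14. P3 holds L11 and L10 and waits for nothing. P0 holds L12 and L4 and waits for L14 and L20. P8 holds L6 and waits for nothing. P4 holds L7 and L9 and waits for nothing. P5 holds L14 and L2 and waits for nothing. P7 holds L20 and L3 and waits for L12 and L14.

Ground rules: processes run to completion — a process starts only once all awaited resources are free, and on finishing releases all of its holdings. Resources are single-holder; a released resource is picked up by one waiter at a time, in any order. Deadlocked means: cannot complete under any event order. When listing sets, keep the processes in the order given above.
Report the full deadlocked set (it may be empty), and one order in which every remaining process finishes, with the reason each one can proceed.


The deadlocked set is P2, P0 and P7.
Key observation: the loop P7 -> P0 -> P7 blocks itself forever; P2 waits into the deadlock from upstream.
The rest can finish in the order P3, P8, P6, P4, P5, P1.
Check, step by step:
  P3: no waits; runs immediately, freeing L11 and L10
  P8: no waits; runs immediately, freeing L6
  P6: no waits; runs immediately, freeing L5
  P4: no waits; runs immediately, freeing L7 and L9
  P5: no waits; runs immediately, freeing L14 and L2
  run P1 (all its waits — L14 — are resolved); releases L8 and L18


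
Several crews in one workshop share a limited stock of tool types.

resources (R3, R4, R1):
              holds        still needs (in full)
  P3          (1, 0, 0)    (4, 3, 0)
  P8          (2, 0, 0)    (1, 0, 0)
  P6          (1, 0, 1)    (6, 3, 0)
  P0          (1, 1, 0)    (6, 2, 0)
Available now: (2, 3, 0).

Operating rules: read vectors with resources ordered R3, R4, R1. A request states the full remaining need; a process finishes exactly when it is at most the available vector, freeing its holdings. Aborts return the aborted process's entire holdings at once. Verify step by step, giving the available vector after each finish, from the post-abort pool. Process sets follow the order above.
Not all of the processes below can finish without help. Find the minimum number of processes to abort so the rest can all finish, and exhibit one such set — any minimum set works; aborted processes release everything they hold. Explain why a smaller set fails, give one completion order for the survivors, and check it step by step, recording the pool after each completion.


Abort P0.
Key observation: no ordering could ever have run P6 before the abort of P0; with (1, 1, 0) back in the pool it fits at step 3.
No smaller set exists: with zero aborts the deadlock remains.
The survivors complete as P8, P3, P6. Check, step by step (starting from the post-abort pool):
  pool = (3, 4, 0)
  run P8 (needs (1, 0, 0), free (3, 4, 0)); after release of (2, 0, 0) the pool is (5, 4, 0)
  run P3 (needs (4, 3, 0), free (5, 4, 0)); after release of (1, 0, 0) the pool is (6, 4, 0)
  run P6 (needs (6, 3, 0), free (6, 4, 0)); after release of (1, 0, 1) the pool is (7, 4, 1)


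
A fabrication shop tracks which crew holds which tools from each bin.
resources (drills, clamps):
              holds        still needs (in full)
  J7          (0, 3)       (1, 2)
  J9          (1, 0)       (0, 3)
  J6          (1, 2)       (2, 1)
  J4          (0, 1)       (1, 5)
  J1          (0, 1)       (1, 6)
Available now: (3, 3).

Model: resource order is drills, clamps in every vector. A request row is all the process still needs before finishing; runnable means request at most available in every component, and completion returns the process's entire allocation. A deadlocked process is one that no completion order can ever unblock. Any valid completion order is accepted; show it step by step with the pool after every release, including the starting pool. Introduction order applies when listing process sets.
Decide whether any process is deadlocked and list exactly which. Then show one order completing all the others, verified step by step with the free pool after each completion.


Nothing here is deadlocked.
Key observation: beginning at J9, releases accumulate fast enough that every process eventually fits.
One completion order for the rest: J9, J7, J6, J4, J1. Walking it through:
  pool = (3, 3)
  J9 needs (0, 3) <= (3, 3) -> finishes; pool += (1, 0) = (4, 3)
  J7 needs (1, 2) <= (4, 3) -> finishes; pool += (0, 3) = (4, 6)
  J6 needs (2, 1) <= (4, 6) -> finishes; pool += (1, 2) = (5, 8)
  J4 needs (1, 5) <= (5, 8) -> finishes; pool += (0, 1) = (5, 9)
  J1 needs (1, 6) <= (5, 9) -> finishes; pool += (0, 1) = (5, 10)


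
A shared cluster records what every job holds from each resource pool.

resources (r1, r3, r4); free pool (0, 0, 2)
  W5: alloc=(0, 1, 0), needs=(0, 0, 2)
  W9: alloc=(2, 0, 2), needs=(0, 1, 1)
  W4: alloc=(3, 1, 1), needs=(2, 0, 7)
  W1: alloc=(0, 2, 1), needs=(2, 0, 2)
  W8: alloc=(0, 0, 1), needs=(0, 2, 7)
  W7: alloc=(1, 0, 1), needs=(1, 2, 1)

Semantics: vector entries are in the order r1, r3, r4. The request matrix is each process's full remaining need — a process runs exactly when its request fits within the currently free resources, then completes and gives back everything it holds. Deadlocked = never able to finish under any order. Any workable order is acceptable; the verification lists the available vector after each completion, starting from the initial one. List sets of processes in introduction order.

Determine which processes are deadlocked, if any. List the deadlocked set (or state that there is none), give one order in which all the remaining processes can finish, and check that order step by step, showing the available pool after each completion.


The deadlocked set is W4 and W8.
Key observation: even finishing W5, W9, W1, W7 leaves just (3, 3, 6) free — too little r4 for any of the remaining processes.
One completion order for the rest: W5, W9, W1, W7. Check, step by step:
  pool = (0, 0, 2)
  W5 needs (0, 0, 2) <= (0, 0, 2) -> finishes; pool += (0, 1, 0) = (0, 1, 2)
  W9 needs (0, 1, 1) <= (0, 1, 2) -> finishes; pool += (2, 0, 2) = (2, 1, 4)
  W1 needs (2, 0, 2) <= (2, 1, 4) -> finishes; pool += (0, 2, 1) = (2, 3, 5)
  W7 needs (1, 2, 1) <= (2, 3, 5) -> finishes; pool += (1, 0, 1) = (3, 3, 6)
The stuck group stays short no matter what:
  W4 cannot run: need (2, 0, 7) vs free (3, 3, 6) (insufficient r4)
  W8 cannot run: need (0, 2, 7) vs free (3, 3, 6) (insufficient r4)


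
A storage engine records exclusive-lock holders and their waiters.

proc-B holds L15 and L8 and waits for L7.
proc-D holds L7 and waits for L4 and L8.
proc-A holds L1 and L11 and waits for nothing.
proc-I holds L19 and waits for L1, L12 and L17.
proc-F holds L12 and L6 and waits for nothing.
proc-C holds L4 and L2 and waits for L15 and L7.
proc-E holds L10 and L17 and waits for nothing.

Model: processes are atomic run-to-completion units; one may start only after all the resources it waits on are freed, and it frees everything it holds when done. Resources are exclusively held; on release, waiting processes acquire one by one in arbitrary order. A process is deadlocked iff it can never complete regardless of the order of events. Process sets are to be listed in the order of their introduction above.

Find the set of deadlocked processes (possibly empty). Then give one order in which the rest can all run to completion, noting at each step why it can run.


Deadlocked set: proc-B, proc-D and proc-C.
Key observation: the loop proc-B -> proc-D -> proc-B blocks itself forever; proc-C is caught in further circular waits.
One completion order for the rest: proc-F, proc-A, proc-E, proc-I.
Check, step by step:
  proc-F waits on nothing -> runs at once and releases L12 and L6
  proc-A waits on nothing -> runs at once and releases L1 and L11
  proc-E waits on nothing -> runs at once and releases L10 and L17
  proc-I waits on L1, L12 and L17 — all released -> runs and releases L19


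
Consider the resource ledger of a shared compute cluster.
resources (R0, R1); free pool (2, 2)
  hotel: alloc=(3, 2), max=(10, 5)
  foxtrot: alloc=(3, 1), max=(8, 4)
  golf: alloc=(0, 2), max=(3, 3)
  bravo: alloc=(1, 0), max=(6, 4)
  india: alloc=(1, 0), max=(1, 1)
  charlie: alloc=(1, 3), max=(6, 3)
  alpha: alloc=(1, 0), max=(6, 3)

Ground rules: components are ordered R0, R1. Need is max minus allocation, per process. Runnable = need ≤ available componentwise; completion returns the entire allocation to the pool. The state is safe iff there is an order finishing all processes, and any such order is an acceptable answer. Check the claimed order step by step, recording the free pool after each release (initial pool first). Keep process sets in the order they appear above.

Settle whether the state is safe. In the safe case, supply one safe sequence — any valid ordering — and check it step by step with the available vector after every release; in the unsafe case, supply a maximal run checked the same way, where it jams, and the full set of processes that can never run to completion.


UNSAFE.
Key observation: no order helps: past india, golf, the free pool tops out at (3, 4), below what each blocked process needs in R0.
A maximal execution: india, golf — then nothing else fits. Check, step by step:
  pool = (2, 2)
  run india (needs (0, 1), free (2, 2)); after release of (1, 0) the pool is (3, 2)
  run golf (needs (3, 1), free (3, 2)); after release of (0, 2) the pool is (3, 4)
  blocked: hotel wants (7, 3), pool (3, 4) — not enough R0
  blocked: foxtrot wants (5, 3), pool (3, 4) — not enough R0
  blocked: bravo wants (5, 4), pool (3, 4) — not enough R0
  blocked: charlie wants (5, 0), pool (3, 4) — not enough R0
  blocked: alpha wants (5, 3), pool (3, 4) — not enough R0
Permanently blocked: hotel, foxtrot, bravo, charlie and alpha.


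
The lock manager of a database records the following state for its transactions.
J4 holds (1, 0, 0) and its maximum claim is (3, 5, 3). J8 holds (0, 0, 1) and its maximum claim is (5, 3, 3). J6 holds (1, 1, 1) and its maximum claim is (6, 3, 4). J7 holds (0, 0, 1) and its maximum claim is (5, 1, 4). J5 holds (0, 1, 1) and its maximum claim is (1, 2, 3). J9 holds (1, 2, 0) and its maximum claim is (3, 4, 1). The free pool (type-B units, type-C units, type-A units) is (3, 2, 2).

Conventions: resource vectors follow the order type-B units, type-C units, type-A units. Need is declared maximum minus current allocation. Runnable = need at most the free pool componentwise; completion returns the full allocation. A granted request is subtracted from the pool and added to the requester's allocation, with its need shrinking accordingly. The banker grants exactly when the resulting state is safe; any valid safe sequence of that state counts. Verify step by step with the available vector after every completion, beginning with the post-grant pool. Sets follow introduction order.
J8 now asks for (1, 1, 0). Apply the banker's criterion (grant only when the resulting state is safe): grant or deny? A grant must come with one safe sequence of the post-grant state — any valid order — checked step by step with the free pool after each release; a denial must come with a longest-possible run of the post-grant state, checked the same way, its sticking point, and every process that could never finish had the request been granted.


DENY — the pretend-granted state is unsafe.
Key observation: after J5, J9 the pool peaks at (3, 4, 3), and each blocked process is short somewhere: J4 on type-C units; J8 on type-B units; J6 on type-B units; J7 on type-B units.
Pretend the grant happened; the run J5, J9 goes as far as possible. Step-by-step check:
  pool = (2, 1, 2)
  J5 needs (1, 1, 2) <= (2, 1, 2) -> finishes; pool += (0, 1, 1) = (2, 2, 3)
  J9 needs (2, 2, 1) <= (2, 2, 3) -> finishes; pool += (1, 2, 0) = (3, 4, 3)
  J4 still needs (2, 5, 3) but only (3, 4, 3) is free — short on type-C units
  J8 still needs (4, 2, 2) but only (3, 4, 3) is free — short on type-B units
  J6 still needs (5, 2, 3) but only (3, 4, 3) is free — short on type-B units
  J7 still needs (5, 1, 3) but only (3, 4, 3) is free — short on type-B units
Had the request been granted, J4, J8, J6 and J7 could never finish.


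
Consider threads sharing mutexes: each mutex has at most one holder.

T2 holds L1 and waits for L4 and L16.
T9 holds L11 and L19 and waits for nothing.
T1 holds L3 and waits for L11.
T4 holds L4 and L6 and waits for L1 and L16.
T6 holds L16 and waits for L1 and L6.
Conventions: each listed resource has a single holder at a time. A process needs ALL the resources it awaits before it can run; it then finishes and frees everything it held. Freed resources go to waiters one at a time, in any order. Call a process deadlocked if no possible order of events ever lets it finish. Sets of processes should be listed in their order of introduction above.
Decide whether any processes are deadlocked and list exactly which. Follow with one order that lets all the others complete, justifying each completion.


The deadlocked set is T2, T4 and T6.
Key observation: T2 -> T4 -> T2 is a circular wait — nothing in it can go first; T6 is caught in further circular waits.
A valid finishing order for the others: T9, T1.
Check, step by step:
  run T9 (it waits on nothing); releases L11 and L19
  run T1 (all its waits — L11 — are resolved); releases L3


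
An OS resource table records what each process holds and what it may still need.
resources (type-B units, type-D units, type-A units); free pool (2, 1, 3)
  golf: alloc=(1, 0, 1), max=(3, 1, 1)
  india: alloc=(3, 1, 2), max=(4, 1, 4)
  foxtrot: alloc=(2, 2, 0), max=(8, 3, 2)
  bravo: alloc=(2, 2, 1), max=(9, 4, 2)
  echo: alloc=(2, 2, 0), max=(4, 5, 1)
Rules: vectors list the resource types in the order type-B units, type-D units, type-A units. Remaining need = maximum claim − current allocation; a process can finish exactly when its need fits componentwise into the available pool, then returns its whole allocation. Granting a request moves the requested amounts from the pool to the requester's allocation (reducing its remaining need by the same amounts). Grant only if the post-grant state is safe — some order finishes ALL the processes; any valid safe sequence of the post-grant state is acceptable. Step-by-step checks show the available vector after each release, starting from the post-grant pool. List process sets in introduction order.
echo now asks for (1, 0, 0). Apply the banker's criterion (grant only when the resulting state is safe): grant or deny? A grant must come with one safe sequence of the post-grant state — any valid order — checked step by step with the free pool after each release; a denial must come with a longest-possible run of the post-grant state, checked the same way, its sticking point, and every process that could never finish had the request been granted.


DENY: after the grant no complete ordering would exist.
Key observation: after india, golf the pool peaks at (5, 2, 6), and each blocked process is short somewhere: foxtrot on type-B units; bravo on type-B units; echo on type-D units.
Pretend the grant happened; the run india, golf goes as far as possible. Step-by-step check:
  pool = (1, 1, 3)
  india needs (1, 0, 2) <= (1, 1, 3) -> finishes; pool += (3, 1, 2) = (4, 2, 5)
  golf needs (2, 1, 0) <= (4, 2, 5) -> finishes; pool += (1, 0, 1) = (5, 2, 6)
  foxtrot cannot run: need (6, 1, 2) vs free (5, 2, 6) (insufficient type-B units)
  bravo cannot run: need (7, 2, 1) vs free (5, 2, 6) (insufficient type-B units)
  echo cannot run: need (1, 3, 1) vs free (5, 2, 6) (insufficient type-D units)
Post-grant, the permanently blocked set is foxtrot, bravo and echo.


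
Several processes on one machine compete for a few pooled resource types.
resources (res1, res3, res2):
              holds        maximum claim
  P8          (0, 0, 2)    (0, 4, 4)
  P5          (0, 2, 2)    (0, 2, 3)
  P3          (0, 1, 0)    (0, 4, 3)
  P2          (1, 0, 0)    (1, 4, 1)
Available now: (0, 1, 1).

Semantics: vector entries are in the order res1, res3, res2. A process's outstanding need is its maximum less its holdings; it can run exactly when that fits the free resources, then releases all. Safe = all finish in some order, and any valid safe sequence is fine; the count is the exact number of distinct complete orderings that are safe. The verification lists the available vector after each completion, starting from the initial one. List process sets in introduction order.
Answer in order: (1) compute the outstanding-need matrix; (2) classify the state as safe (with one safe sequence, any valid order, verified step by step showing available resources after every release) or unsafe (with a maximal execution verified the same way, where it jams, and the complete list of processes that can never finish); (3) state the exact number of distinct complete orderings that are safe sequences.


(1) Remaining need (order res1, res3, res2):
  P8: (0, 4, 2)
  P5: (0, 0, 1)
  P3: (0, 3, 3)
  P2: (0, 4, 1)
(2) The state is SAFE; one workable sequence: P5, P3, P2, P8.
Key observation: P5 is the earliest step where a requested resource binds exactly: need (0, 0, 1), pool (0, 1, 1) at its turn.
Check, step by step:
  pool = (0, 1, 1)
  P5 needs (0, 0, 1) <= (0, 1, 1) -> finishes; pool += (0, 2, 2) = (0, 3, 3)
  P3 needs (0, 3, 3) <= (0, 3, 3) -> finishes; pool += (0, 1, 0) = (0, 4, 3)
  P2 needs (0, 4, 1) <= (0, 4, 3) -> finishes; pool += (1, 0, 0) = (1, 4, 3)
  P8 needs (0, 4, 2) <= (1, 4, 3) -> finishes; pool += (0, 0, 2) = (1, 4, 5)
(3) Exactly 2 of the possible complete orderings are safe sequences.


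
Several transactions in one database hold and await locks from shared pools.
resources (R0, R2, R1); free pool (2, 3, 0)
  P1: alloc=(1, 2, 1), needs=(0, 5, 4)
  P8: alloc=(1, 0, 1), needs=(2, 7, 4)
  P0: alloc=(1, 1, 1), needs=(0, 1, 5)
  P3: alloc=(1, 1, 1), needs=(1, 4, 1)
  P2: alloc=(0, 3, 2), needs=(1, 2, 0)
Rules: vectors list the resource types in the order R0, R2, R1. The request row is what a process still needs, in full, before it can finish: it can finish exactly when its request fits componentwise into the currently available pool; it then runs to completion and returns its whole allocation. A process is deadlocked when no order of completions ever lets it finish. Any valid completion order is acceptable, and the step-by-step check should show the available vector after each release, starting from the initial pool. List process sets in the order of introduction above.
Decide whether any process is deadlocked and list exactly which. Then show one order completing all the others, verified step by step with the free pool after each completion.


Deadlocked: P1, P8 and P0.
Key observation: once P2, P3 finish, the pool peaks at (3, 7, 3) — and every remaining process still needs more R1 than that.
One completion order for the rest: P2, P3. Check, step by step:
  pool = (2, 3, 0)
  P2 needs (1, 2, 0) <= (2, 3, 0) -> finishes; pool += (0, 3, 2) = (2, 6, 2)
  P3 needs (1, 4, 1) <= (2, 6, 2) -> finishes; pool += (1, 1, 1) = (3, 7, 3)
The stuck group stays short no matter what:
  P1 cannot run: need (0, 5, 4) vs free (3, 7, 3) (insufficient R1)
  P8 cannot run: need (2, 7, 4) vs free (3, 7, 3) (insufficient R1)
  P0 cannot run: need (0, 1, 5) vs free (3, 7, 3) (insufficient R1)


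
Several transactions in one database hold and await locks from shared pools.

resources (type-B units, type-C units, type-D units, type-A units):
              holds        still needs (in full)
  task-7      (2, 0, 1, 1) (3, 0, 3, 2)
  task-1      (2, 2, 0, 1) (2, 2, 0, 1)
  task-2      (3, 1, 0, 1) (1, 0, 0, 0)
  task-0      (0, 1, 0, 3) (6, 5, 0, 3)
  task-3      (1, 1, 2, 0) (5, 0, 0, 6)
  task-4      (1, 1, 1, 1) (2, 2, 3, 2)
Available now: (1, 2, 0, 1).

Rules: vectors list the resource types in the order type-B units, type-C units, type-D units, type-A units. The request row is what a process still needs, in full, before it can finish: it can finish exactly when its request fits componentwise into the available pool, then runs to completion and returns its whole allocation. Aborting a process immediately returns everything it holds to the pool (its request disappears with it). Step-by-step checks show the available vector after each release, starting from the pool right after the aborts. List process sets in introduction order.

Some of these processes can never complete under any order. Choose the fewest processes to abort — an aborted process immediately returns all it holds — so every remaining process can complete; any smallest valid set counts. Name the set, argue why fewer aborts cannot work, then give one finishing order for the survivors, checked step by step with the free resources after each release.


The answer: abort task-7.
Key observation: task-4 was stuck for good until task-7 gave back (2, 0, 1, 1); in the order shown it finishes at step 5.
Minimality: the empty abort set fails — the state is deadlocked as it stands.
Survivors finish in the order: task-1, task-2, task-0, task-3, task-4. Check, step by step (pool after the aborts first):
  pool = (3, 2, 1, 2)
  task-1 needs (2, 2, 0, 1) <= (3, 2, 1, 2) -> finishes; pool += (2, 2, 0, 1) = (5, 4, 1, 3)
  task-2 needs (1, 0, 0, 0) <= (5, 4, 1, 3) -> finishes; pool += (3, 1, 0, 1) = (8, 5, 1, 4)
  task-0 needs (6, 5, 0, 3) <= (8, 5, 1, 4) -> finishes; pool += (0, 1, 0, 3) = (8, 6, 1, 7)
  task-3 needs (5, 0, 0, 6) <= (8, 6, 1, 7) -> finishes; pool += (1, 1, 2, 0) = (9, 7, 3, 7)
  task-4 needs (2, 2, 3, 2) <= (9, 7, 3, 7) -> finishes; pool += (1, 1, 1, 1) = (10, 8, 4, 8)


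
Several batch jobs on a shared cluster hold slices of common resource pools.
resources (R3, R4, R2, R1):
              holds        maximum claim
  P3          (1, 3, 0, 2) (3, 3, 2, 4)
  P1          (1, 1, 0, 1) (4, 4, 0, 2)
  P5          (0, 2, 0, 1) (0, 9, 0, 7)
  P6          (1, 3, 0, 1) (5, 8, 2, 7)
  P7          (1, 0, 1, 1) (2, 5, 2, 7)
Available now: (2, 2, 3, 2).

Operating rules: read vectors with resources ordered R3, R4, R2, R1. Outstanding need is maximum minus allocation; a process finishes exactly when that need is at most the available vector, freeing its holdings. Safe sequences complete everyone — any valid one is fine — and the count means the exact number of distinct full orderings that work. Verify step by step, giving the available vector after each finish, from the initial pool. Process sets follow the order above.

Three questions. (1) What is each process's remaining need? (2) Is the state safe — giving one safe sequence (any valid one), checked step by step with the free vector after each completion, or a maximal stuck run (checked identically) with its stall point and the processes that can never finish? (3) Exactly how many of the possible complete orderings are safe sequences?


(1) Remaining need (order R3, R4, R2, R1):
  P3: (2, 0, 2, 2)
  P1: (3, 3, 0, 1)
  P5: (0, 7, 0, 6)
  P6: (4, 5, 2, 6)
  P7: (1, 5, 1, 6)
(2) The state is UNSAFE.
Key observation: even finishing P3, P1 leaves just (4, 6, 3, 5) free — too little R1 for any of the remaining processes.
A maximal execution: P3, P1 — then nothing else fits. Step-by-step check:
  pool = (2, 2, 3, 2)
  P3 needs (2, 0, 2, 2) <= (2, 2, 3, 2) -> finishes; pool += (1, 3, 0, 2) = (3, 5, 3, 4)
  P1 needs (3, 3, 0, 1) <= (3, 5, 3, 4) -> finishes; pool += (1, 1, 0, 1) = (4, 6, 3, 5)
  P5 cannot run: need (0, 7, 0, 6) vs free (4, 6, 3, 5) (insufficient R4 and R1)
  P6 cannot run: need (4, 5, 2, 6) vs free (4, 6, 3, 5) (insufficient R1)
  P7 cannot run: need (1, 5, 1, 6) vs free (4, 6, 3, 5) (insufficient R1)
Processes that can never finish: P5, P6 and P7.
(3) The exact count: 0 of the possible complete orderings are safe sequences.


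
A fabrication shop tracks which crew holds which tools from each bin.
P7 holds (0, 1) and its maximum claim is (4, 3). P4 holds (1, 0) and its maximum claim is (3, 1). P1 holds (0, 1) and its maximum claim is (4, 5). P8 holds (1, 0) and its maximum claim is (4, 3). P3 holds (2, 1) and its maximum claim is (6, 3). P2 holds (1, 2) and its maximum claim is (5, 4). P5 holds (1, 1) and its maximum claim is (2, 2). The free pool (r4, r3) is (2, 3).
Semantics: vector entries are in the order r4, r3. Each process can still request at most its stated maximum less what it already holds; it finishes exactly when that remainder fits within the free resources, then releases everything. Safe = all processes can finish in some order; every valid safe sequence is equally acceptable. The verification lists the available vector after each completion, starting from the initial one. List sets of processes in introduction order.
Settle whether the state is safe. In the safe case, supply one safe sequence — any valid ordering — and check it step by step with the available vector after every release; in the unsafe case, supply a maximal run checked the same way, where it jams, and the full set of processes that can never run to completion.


The state is SAFE; one workable sequence: P4, P5, P8, P7, P2, P1, P3.
Key observation: P4 is the earliest step where a requested resource binds exactly: need (2, 1), pool (2, 3) at its turn.
Check, step by step:
  pool = (2, 3)
  run P4 (needs (2, 1), free (2, 3)); after release of (1, 0) the pool is (3, 3)
  run P5 (needs (1, 1), free (3, 3)); after release of (1, 1) the pool is (4, 4)
  run P8 (needs (3, 3), free (4, 4)); after release of (1, 0) the pool is (5, 4)
  run P7 (needs (4, 2), free (5, 4)); after release of (0, 1) the pool is (5, 5)
  run P2 (needs (4, 2), free (5, 5)); after release of (1, 2) the pool is (6, 7)
  run P1 (needs (4, 4), free (6, 7)); after release of (0, 1) the pool is (6, 8)
  run P3 (needs (4, 2), free (6, 8)); after release of (2, 1) the pool is (8, 9)


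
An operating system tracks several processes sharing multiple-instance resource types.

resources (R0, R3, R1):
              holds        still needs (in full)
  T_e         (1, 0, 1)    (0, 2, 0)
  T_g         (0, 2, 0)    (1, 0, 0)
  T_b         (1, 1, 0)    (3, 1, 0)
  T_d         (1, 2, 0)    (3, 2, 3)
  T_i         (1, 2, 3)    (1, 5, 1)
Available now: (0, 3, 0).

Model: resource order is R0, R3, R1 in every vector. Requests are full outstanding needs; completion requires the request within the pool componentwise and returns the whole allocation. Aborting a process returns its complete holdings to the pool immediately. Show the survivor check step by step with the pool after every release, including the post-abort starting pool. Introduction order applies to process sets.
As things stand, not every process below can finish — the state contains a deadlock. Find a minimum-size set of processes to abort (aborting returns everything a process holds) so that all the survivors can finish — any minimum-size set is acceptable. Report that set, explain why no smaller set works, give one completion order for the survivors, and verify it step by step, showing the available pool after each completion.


Abort T_d.
Key observation: the deadlocked T_b becomes finishable only because T_d released (1, 2, 0); it completes at step 4 below.
No smaller set exists: with zero aborts the deadlock remains.
Survivors finish in the order: T_e, T_g, T_i, T_b. Check, step by step (pool after the aborts first):
  pool = (1, 5, 0)
  run T_e (needs (0, 2, 0), free (1, 5, 0)); after release of (1, 0, 1) the pool is (2, 5, 1)
  run T_g (needs (1, 0, 0), free (2, 5, 1)); after release of (0, 2, 0) the pool is (2, 7, 1)
  run T_i (needs (1, 5, 1), free (2, 7, 1)); after release of (1, 2, 3) the pool is (3, 9, 4)
  run T_b (needs (3, 1, 0), free (3, 9, 4)); after release of (1, 1, 0) the pool is (4, 10, 4)


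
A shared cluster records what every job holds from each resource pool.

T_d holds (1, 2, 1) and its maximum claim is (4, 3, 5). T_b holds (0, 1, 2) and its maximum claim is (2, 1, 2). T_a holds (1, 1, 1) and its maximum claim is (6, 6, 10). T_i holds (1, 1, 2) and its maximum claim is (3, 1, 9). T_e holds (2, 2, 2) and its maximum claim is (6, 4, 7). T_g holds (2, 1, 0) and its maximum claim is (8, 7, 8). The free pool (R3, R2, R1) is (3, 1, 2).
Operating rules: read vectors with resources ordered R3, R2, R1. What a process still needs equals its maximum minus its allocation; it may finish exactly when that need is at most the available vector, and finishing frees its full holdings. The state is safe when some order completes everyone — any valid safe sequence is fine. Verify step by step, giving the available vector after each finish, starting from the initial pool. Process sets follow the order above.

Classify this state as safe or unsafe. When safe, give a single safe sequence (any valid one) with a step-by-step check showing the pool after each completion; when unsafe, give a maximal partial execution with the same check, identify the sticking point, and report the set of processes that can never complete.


SAFE — a valid safe sequence is T_b, T_d, T_e, T_i, T_g, T_a.
Key observation: T_d marks the first exact bind of the order: its need (3, 1, 4) fits the free (3, 2, 4) with zero slack on a requested resource.
Verifying each step:
  pool = (3, 1, 2)
  T_b needs (2, 0, 0) <= (3, 1, 2) -> finishes; pool += (0, 1, 2) = (3, 2, 4)
  T_d needs (3, 1, 4) <= (3, 2, 4) -> finishes; pool += (1, 2, 1) = (4, 4, 5)
  T_e needs (4, 2, 5) <= (4, 4, 5) -> finishes; pool += (2, 2, 2) = (6, 6, 7)
  T_i needs (2, 0, 7) <= (6, 6, 7) -> finishes; pool += (1, 1, 2) = (7, 7, 9)
  T_g needs (6, 6, 8) <= (7, 7, 9) -> finishes; pool += (2, 1, 0) = (9, 8, 9)
  T_a needs (5, 5, 9) <= (9, 8, 9) -> finishes; pool += (1, 1, 1) = (10, 9, 10)
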